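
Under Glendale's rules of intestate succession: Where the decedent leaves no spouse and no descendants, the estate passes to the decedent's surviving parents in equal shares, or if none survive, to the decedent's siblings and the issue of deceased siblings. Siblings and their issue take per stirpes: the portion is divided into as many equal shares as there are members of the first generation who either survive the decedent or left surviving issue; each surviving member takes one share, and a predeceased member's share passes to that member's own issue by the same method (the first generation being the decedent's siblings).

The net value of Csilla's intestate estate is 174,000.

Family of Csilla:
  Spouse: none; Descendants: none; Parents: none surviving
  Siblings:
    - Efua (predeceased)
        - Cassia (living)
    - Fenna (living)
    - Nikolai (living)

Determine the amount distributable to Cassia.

Cassia receives 58,000.

The entire 174,000 passes to the siblings and their issue.
That amount (174,000) is divided into 3 shares of 58,000: Fenna and Nikolai each take 58,000; Efua's 58,000 share passes to Efua's issue.
Efua's share (58,000) passes entirely to Cassia.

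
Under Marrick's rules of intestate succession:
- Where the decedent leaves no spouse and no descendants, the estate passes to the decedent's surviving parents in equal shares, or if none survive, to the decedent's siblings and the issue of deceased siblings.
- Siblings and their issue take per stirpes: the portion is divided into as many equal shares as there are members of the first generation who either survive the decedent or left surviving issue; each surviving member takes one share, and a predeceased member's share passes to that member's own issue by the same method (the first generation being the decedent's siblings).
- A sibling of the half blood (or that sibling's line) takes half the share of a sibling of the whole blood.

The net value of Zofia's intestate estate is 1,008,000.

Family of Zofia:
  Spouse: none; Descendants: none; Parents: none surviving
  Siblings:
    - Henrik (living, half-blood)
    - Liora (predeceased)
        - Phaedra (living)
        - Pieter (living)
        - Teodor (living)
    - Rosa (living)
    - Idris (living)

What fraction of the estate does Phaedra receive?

The entire 1,008,000 passes to the siblings and their issue.
Counting each half-blood sibling's line as half a unit, there are 7/2 units in 1,008,000, so one unit is 288,000. Whole-blood lines (Liora, Rosa, and Idris) take 288,000 each; half-blood lines (Henrik) take 144,000 each.
Liora's share (288,000) is divided into 3 shares of 96,000: Phaedra, Pieter, and Teodor each take 96,000.

Phaedra receives 2/21 of the estate.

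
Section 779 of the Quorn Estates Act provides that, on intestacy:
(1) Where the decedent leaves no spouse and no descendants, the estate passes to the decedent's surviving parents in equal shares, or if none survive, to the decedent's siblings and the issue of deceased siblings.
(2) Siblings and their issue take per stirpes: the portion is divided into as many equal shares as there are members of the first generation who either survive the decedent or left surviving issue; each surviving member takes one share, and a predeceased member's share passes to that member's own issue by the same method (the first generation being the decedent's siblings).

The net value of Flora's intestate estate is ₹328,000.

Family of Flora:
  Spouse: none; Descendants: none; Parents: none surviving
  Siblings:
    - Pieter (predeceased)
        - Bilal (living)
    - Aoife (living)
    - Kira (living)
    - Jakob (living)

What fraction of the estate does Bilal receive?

Bilal receives 1/4 of the estate.

The entire ₹328,000 passes to the siblings and their issue.
That amount (₹328,000) is divided into 4 shares of ₹82,000: Aoife, Kira, and Jakob each take ₹82,000; Pieter's ₹82,000 share passes to Pieter's issue.
Pieter's share (₹82,000) passes entirely to Bilal.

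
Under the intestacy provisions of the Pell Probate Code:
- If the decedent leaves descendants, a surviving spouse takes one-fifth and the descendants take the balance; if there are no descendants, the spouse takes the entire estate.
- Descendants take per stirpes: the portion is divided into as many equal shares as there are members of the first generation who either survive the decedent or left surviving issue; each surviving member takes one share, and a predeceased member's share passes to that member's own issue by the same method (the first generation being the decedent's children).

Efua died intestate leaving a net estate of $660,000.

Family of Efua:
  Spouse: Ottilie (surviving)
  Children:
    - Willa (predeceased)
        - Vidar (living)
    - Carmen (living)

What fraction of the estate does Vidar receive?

Vidar receives 2/5 of the estate.

Ottilie takes one-fifth of $660,000 = $132,000. The remaining $528,000 passes to the descendants.
The descendants' portion ($528,000) is divided into 2 shares of $264,000: Carmen takes $264,000; Willa's $264,000 share passes to Willa's issue.
Willa's share ($264,000) passes entirely to Vidar.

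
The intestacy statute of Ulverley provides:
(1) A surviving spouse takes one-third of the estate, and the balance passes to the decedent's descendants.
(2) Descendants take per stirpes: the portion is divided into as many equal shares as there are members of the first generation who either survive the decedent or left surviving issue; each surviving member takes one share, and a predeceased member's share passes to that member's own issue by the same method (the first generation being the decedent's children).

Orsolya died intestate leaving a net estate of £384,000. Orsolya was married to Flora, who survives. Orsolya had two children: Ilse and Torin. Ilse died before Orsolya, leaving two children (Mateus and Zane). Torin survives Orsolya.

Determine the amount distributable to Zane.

Zane receives £64,000.

Flora takes one-third of £384,000 = £128,000. The remaining £256,000 passes to the descendants.
The descendants' portion (£256,000) is divided into 2 shares of £128,000: Torin takes £128,000; Ilse's £128,000 share passes to Ilse's issue.
Ilse's share (£128,000) is divided into 2 shares of £64,000: Mateus and Zane each take £64,000.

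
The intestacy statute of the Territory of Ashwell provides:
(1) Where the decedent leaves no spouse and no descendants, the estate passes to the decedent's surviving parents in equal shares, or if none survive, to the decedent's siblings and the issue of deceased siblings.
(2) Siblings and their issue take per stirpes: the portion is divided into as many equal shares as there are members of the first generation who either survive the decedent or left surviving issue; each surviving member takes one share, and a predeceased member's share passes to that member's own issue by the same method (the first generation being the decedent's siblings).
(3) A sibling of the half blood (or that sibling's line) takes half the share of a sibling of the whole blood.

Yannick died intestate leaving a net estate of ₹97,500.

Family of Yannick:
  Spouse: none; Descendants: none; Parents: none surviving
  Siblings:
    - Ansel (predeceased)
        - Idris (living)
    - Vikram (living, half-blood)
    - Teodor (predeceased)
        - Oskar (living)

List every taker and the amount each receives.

Idris: ₹39,000; Vikram: ₹19,500; Oskar: ₹39,000

The entire ₹97,500 passes to the siblings and their issue.
Counting each half-blood sibling's line as half a unit, there are 5/2 units in ₹97,500, so one unit is ₹39,000. Whole-blood lines (Ansel and Teodor) take ₹39,000 each; half-blood lines (Vikram) take ₹19,500 each.
Ansel's share (₹39,000) passes entirely to Idris.
Teodor's share (₹39,000) passes entirely to Oskar.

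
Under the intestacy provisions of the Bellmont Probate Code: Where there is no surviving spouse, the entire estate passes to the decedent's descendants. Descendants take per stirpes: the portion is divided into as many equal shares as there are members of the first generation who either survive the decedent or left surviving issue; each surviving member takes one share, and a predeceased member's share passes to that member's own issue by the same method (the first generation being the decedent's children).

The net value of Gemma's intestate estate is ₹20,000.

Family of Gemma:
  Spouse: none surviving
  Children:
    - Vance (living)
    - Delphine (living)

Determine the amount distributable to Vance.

Vance receives ₹10,000.

The entire ₹20,000 passes to the descendants.
That amount (₹20,000) is divided into 2 shares of ₹10,000: Vance and Delphine each take ₹10,000.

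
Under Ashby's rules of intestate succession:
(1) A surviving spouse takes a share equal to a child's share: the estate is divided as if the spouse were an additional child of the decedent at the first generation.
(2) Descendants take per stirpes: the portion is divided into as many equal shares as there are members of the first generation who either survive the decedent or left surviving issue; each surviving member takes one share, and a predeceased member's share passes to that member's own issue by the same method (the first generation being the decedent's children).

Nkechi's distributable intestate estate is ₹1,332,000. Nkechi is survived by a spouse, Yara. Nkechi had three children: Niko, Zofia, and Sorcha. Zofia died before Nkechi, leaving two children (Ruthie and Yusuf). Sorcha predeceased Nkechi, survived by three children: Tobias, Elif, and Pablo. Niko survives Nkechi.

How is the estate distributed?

The spouse counts as an additional share at the children's level, so there are 4 primary shares of ₹333,000. Yara takes one such share (₹333,000).
The children's combined portion (₹999,000) is divided into 3 shares of ₹333,000: Niko takes ₹333,000; Zofia's ₹333,000 share passes to Zofia's issue; Sorcha's ₹333,000 share passes to Sorcha's issue.
Zofia's share (₹333,000) is divided into 2 shares of ₹166,500: Ruthie and Yusuf each take ₹166,500.
Sorcha's share (₹333,000) is divided into 3 shares of ₹111,000: Tobias, Elif, and Pablo each take ₹111,000.

Yara: ₹333,000; Niko: ₹333,000; Ruthie: ₹166,500; Yusuf: ₹166,500; Tobias: ₹111,000; Elif: ₹111,000; Pablo: ₹111,000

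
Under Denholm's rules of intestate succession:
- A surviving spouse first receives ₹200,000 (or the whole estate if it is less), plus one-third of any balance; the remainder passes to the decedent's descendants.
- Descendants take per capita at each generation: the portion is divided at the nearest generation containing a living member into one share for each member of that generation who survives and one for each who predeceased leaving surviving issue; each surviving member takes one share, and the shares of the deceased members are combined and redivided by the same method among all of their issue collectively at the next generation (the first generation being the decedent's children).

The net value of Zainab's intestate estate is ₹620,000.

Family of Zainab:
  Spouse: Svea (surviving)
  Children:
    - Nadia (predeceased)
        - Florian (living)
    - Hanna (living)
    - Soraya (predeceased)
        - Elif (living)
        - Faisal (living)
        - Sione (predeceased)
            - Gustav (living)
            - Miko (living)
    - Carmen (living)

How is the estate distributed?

Svea: ₹340,000; Florian: ₹35,000; Hanna: ₹70,000; Elif: ₹35,000; Faisal: ₹35,000; Gustav: ₹17,500; Miko: ₹17,500; Carmen: ₹70,000

Svea first takes ₹200,000, leaving a balance of ₹420,000. Svea then takes one-third of the balance (₹140,000), for a total of ₹340,000. The remaining ₹280,000 passes to the descendants.
The descendants' portion (₹280,000) is divided at the children's generation into 4 shares of ₹70,000. Hanna and Carmen each take ₹70,000. The 2 shares of the deceased (Nadia and Soraya) are combined into a pool of ₹140,000.
That pool (₹140,000) is divided at the grandchildren's generation into 4 shares of ₹35,000. Florian, Elif, and Faisal each take ₹35,000. The remaining share for the deceased Sione (₹35,000) is carried to the next generation.
That pool (₹35,000) is divided at the great-grandchildren's generation equally among Gustav and Miko: ₹17,500 each.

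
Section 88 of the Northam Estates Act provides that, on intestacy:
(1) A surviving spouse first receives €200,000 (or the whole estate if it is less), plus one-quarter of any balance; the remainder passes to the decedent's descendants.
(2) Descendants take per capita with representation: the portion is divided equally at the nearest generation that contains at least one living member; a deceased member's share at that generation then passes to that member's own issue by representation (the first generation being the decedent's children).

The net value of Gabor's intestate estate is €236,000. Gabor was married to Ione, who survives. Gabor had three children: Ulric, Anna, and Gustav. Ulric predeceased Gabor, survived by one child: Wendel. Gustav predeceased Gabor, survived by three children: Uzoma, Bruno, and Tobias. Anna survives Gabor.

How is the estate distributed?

Ione: €209,000; Wendel: €9,000; Anna: €9,000; Uzoma: €3,000; Bruno: €3,000; Tobias: €3,000

Ione first takes €200,000, leaving a balance of €36,000. Ione then takes one-quarter of the balance (€9,000), for a total of €209,000. The remaining €27,000 passes to the descendants.
The descendants' portion (€27,000) is divided into 3 shares of €9,000: Anna takes €9,000; Ulric's €9,000 share passes to Ulric's issue; Gustav's €9,000 share passes to Gustav's issue.
Ulric's share (€9,000) passes entirely to Wendel.
Gustav's share (€9,000) is divided into 3 shares of €3,000: Uzoma, Bruno, and Tobias each take €3,000.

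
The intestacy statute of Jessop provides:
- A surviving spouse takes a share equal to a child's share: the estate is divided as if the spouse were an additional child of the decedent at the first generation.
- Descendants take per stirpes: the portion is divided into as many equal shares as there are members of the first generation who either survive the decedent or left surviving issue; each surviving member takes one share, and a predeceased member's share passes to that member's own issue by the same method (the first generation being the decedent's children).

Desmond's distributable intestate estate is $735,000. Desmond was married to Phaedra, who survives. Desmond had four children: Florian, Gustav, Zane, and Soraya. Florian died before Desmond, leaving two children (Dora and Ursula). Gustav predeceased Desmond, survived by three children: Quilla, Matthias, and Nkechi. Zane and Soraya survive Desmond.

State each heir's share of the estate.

Phaedra: $147,000; Dora: $73,500; Ursula: $73,500; Quilla: $49,000; Matthias: $49,000; Nkechi: $49,000; Zane: $147,000; Soraya: $147,000

The spouse counts as an additional share at the children's level, so there are 5 primary shares of $147,000. Phaedra takes one such share ($147,000).
The children's combined portion ($588,000) is divided into 4 shares of $147,000: Zane and Soraya each take $147,000; Florian's $147,000 share passes to Florian's issue; Gustav's $147,000 share passes to Gustav's issue.
Florian's share ($147,000) is divided into 2 shares of $73,500: Dora and Ursula each take $73,500.
Gustav's share ($147,000) is divided into 3 shares of $49,000: Quilla, Matthias, and Nkechi each take $49,000.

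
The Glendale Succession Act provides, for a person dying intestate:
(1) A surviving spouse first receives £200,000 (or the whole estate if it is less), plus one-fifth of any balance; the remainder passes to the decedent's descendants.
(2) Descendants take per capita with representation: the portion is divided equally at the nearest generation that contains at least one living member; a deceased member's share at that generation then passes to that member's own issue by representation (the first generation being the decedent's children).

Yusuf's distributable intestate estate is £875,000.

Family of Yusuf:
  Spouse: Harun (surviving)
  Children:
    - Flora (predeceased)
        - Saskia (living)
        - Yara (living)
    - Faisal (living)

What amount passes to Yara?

Harun first takes £200,000, leaving a balance of £675,000. Harun then takes one-fifth of the balance (£135,000), for a total of £335,000. The remaining £540,000 passes to the descendants.
The descendants' portion (£540,000) is divided into 2 shares of £270,000: Faisal takes £270,000; Flora's £270,000 share passes to Flora's issue.
Flora's share (£270,000) is divided into 2 shares of £135,000: Saskia and Yara each take £135,000.

Yara receives £135,000.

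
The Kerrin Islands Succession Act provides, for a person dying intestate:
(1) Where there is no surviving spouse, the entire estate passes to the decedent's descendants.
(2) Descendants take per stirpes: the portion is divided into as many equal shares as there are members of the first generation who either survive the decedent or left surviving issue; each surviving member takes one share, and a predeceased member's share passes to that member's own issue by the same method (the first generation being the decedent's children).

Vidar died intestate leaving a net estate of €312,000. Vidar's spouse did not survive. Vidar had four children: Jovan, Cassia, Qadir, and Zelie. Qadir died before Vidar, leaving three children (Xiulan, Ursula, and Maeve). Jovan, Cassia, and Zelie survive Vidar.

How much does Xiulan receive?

Xiulan receives €26,000.

The entire €312,000 passes to the descendants.
That amount (€312,000) is divided into 4 shares of €78,000: Jovan, Cassia, and Zelie each take €78,000; Qadir's €78,000 share passes to Qadir's issue.
Qadir's share (€78,000) is divided into 3 shares of €26,000: Xiulan, Ursula, and Maeve each take €26,000.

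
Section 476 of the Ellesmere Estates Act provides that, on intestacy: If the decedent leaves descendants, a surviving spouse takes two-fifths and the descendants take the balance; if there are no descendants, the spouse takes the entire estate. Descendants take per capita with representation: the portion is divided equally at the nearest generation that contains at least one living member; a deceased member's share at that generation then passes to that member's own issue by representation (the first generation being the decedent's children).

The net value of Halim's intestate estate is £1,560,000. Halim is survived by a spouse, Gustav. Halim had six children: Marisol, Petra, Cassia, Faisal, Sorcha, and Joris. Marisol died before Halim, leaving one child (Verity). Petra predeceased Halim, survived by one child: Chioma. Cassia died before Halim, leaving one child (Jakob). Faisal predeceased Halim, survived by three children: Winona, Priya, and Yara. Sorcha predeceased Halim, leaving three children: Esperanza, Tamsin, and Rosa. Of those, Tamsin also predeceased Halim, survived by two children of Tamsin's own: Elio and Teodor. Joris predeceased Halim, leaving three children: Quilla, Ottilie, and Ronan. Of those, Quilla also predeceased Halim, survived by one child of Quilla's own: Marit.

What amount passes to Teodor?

Gustav takes two-fifths of £1,560,000 = £624,000. The remaining £936,000 passes to the descendants.
No child survives, so the initial division is made at the grandchildren's generation.
The descendants' portion (£936,000) is divided into 12 shares of £78,000: Verity, Chioma, Jakob, Winona, Priya, Yara, Esperanza, Rosa, Ottilie, and Ronan each take £78,000; Tamsin's £78,000 share passes to Tamsin's issue; Quilla's £78,000 share passes to Quilla's issue.
Tamsin's share (£78,000) is divided into 2 shares of £39,000: Elio and Teodor each take £39,000.
Quilla's share (£78,000) passes entirely to Marit.

Teodor receives £39,000.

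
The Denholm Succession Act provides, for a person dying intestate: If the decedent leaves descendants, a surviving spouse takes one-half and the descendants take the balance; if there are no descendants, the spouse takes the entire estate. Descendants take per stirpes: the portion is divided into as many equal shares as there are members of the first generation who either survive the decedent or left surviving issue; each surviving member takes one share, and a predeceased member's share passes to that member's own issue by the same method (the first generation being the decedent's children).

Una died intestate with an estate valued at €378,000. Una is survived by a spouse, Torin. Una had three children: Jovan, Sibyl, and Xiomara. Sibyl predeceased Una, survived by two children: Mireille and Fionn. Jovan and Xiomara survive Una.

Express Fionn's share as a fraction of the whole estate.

Fionn receives 1/12 of the estate.

Torin takes one-half of €378,000 = €189,000. The remaining €189,000 passes to the descendants.
The descendants' portion (€189,000) is divided into 3 shares of €63,000: Jovan and Xiomara each take €63,000; Sibyl's €63,000 share passes to Sibyl's issue.
Sibyl's share (€63,000) is divided into 2 shares of €31,500: Mireille and Fionn each take €31,500.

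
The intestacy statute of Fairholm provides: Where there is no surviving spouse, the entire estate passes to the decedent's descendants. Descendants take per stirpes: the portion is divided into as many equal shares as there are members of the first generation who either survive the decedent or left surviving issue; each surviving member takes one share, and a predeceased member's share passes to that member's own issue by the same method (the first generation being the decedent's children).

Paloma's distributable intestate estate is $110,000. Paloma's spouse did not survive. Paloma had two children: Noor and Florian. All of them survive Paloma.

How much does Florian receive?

The entire $110,000 passes to the descendants.
That amount ($110,000) is divided into 2 shares of $55,000: Noor and Florian each take $55,000.

Florian receives $55,000.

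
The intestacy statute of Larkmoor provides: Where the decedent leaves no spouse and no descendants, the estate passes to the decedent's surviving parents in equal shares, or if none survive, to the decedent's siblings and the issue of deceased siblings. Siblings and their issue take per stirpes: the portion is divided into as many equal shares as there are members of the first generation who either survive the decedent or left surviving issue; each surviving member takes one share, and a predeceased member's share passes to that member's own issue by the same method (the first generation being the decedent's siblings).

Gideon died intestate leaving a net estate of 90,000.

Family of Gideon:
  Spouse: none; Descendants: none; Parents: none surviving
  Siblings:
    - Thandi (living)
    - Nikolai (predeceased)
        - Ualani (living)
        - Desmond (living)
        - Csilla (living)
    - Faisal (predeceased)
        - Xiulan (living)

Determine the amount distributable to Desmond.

Desmond receives 10,000.

The entire 90,000 passes to the siblings and their issue.
That amount (90,000) is divided into 3 shares of 30,000: Thandi takes 30,000; Nikolai's 30,000 share passes to Nikolai's issue; Faisal's 30,000 share passes to Faisal's issue.
Nikolai's share (30,000) is divided into 3 shares of 10,000: Ualani, Desmond, and Csilla each take 10,000.
Faisal's share (30,000) passes entirely to Xiulan.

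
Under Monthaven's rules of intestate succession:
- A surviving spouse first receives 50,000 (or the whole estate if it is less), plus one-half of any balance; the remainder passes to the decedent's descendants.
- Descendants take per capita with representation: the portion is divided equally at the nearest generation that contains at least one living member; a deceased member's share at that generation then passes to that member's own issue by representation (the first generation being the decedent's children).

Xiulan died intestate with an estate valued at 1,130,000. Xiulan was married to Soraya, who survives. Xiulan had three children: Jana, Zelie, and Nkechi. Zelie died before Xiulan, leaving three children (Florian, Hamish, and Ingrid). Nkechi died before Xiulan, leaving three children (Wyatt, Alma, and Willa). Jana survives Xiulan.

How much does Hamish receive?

Soraya first takes 50,000, leaving a balance of 1,080,000. Soraya then takes one-half of the balance (540,000), for a total of 590,000. The remaining 540,000 passes to the descendants.
The descendants' portion (540,000) is divided into 3 shares of 180,000: Jana takes 180,000; Zelie's 180,000 share passes to Zelie's issue; Nkechi's 180,000 share passes to Nkechi's issue.
Zelie's share (180,000) is divided into 3 shares of 60,000: Florian, Hamish, and Ingrid each take 60,000.
Nkechi's share (180,000) is divided into 3 shares of 60,000: Wyatt, Alma, and Willa each take 60,000.

Hamish receives 60,000.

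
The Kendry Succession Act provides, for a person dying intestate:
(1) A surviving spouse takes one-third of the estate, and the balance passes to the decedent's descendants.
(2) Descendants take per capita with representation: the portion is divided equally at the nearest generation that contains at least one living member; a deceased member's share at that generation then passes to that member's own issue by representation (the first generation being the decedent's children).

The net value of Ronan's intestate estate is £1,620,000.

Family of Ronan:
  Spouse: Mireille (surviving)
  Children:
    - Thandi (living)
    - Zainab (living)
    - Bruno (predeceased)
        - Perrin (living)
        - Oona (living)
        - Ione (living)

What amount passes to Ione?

Ione receives £120,000.

Mireille takes one-third of £1,620,000 = £540,000. The remaining £1,080,000 passes to the descendants.
The descendants' portion (£1,080,000) is divided into 3 shares of £360,000: Thandi and Zainab each take £360,000; Bruno's £360,000 share passes to Bruno's issue.
Bruno's share (£360,000) is divided into 3 shares of £120,000: Perrin, Oona, and Ione each take £120,000.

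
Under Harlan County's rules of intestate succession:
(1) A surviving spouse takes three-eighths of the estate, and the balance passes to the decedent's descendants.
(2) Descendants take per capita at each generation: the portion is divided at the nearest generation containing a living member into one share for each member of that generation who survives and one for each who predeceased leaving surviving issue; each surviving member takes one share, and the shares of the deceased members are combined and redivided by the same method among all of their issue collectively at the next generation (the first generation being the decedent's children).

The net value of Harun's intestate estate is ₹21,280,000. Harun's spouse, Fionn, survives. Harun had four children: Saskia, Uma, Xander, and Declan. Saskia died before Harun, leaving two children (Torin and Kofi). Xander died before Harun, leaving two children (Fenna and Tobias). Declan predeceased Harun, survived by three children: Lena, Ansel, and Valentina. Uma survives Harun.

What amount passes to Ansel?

Fionn takes three-eighths of ₹21,280,000 = ₹7,980,000. The remaining ₹13,300,000 passes to the descendants.
The descendants' portion (₹13,300,000) is divided at the children's generation into 4 shares of ₹3,325,000. Uma takes ₹3,325,000. The 3 shares of the deceased (Saskia, Xander, and Declan) are combined into a pool of ₹9,975,000.
That pool (₹9,975,000) is divided at the grandchildren's generation equally among Torin, Kofi, Fenna, Tobias, Lena, Ansel, and Valentina: ₹1,425,000 each.

Ansel receives ₹1,425,000.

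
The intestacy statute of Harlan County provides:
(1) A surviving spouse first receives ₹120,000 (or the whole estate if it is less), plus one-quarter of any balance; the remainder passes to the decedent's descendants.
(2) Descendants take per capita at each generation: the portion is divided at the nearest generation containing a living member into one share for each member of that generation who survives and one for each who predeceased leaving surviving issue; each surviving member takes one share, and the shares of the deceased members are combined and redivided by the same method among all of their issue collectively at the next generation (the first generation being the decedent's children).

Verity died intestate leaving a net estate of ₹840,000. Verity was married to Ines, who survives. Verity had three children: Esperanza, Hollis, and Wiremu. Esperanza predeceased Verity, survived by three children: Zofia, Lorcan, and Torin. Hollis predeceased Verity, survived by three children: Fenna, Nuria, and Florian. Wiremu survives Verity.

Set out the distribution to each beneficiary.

Ines first takes ₹120,000, leaving a balance of ₹720,000. Ines then takes one-quarter of the balance (₹180,000), for a total of ₹300,000. The remaining ₹540,000 passes to the descendants.
The descendants' portion (₹540,000) is divided at the children's generation into 3 shares of ₹180,000. Wiremu takes ₹180,000. The 2 shares of the deceased (Esperanza and Hollis) are combined into a pool of ₹360,000.
That pool (₹360,000) is divided at the grandchildren's generation equally among Zofia, Lorcan, Torin, Fenna, Nuria, and Florian: ₹60,000 each.

Ines: ₹300,000; Zofia: ₹60,000; Lorcan: ₹60,000; Torin: ₹60,000; Fenna: ₹60,000; Nuria: ₹60,000; Florian: ₹60,000; Wiremu: ₹180,000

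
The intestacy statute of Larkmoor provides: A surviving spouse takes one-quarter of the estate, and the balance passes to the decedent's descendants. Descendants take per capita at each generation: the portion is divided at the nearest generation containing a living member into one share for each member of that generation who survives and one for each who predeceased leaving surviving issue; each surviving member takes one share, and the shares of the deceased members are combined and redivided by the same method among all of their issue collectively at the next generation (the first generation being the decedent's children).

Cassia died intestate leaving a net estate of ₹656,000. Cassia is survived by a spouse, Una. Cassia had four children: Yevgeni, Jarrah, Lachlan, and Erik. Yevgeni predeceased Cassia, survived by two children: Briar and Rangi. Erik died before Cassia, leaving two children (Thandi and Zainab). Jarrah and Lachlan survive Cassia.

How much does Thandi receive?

Una takes one-quarter of ₹656,000 = ₹164,000. The remaining ₹492,000 passes to the descendants.
The descendants' portion (₹492,000) is divided at the children's generation into 4 shares of ₹123,000. Jarrah and Lachlan each take ₹123,000. The 2 shares of the deceased (Yevgeni and Erik) are combined into a pool of ₹246,000.
That pool (₹246,000) is divided at the grandchildren's generation equally among Briar, Rangi, Thandi, and Zainab: ₹61,500 each.

Thandi receives ₹61,500.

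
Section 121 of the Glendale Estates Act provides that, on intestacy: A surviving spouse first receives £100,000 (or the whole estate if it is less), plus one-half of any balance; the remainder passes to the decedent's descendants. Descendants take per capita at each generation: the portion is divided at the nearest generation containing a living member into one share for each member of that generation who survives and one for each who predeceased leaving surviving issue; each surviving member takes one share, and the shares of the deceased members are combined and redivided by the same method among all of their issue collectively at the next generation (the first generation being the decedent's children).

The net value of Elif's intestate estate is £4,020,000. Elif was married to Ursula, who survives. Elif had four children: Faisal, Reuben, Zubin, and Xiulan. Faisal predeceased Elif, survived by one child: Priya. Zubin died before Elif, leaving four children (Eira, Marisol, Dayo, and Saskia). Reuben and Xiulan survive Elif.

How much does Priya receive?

Ursula first takes £100,000, leaving a balance of £3,920,000. Ursula then takes one-half of the balance (£1,960,000), for a total of £2,060,000. The remaining £1,960,000 passes to the descendants.
The descendants' portion (£1,960,000) is divided at the children's generation into 4 shares of £490,000. Reuben and Xiulan each take £490,000. The 2 shares of the deceased (Faisal and Zubin) are combined into a pool of £980,000.
That pool (£980,000) is divided at the grandchildren's generation equally among Priya, Eira, Marisol, Dayo, and Saskia: £196,000 each.

Priya receives £196,000.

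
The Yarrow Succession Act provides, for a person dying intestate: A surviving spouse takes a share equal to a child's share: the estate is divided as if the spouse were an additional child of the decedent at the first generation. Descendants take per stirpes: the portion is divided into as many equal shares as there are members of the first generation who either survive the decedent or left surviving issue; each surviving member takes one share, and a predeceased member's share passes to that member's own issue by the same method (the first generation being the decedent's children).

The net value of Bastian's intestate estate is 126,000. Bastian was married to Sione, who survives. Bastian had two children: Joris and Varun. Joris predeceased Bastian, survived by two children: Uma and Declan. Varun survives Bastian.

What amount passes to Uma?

Uma receives 21,000.

The spouse counts as an additional share at the children's level, so there are 3 primary shares of 42,000. Sione takes one such share (42,000).
The children's combined portion (84,000) is divided into 2 shares of 42,000: Varun takes 42,000; Joris's 42,000 share passes to Joris's issue.
Joris's share (42,000) is divided into 2 shares of 21,000: Uma and Declan each take 21,000.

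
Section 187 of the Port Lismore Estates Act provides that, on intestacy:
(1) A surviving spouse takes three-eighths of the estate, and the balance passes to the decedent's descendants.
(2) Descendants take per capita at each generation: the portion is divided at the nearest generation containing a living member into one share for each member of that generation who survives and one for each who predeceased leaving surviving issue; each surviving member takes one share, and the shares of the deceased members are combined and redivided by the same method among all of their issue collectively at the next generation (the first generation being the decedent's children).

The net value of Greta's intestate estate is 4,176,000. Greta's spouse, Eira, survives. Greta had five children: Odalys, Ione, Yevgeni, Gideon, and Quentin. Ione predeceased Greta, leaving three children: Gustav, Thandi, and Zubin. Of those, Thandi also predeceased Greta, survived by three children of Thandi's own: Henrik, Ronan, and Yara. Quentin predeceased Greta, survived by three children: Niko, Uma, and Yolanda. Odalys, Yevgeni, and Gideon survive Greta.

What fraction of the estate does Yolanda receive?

Yolanda receives 1/24 of the estate.

Eira takes three-eighths of 4,176,000 = 1,566,000. The remaining 2,610,000 passes to the descendants.
The descendants' portion (2,610,000) is divided at the children's generation into 5 shares of 522,000. Odalys, Yevgeni, and Gideon each take 522,000. The 2 shares of the deceased (Ione and Quentin) are combined into a pool of 1,044,000.
That pool (1,044,000) is divided at the grandchildren's generation into 6 shares of 174,000. Gustav, Zubin, Niko, Uma, and Yolanda each take 174,000. The remaining share for the deceased Thandi (174,000) is carried to the next generation.
That pool (174,000) is divided at the great-grandchildren's generation equally among Henrik, Ronan, and Yara: 58,000 each.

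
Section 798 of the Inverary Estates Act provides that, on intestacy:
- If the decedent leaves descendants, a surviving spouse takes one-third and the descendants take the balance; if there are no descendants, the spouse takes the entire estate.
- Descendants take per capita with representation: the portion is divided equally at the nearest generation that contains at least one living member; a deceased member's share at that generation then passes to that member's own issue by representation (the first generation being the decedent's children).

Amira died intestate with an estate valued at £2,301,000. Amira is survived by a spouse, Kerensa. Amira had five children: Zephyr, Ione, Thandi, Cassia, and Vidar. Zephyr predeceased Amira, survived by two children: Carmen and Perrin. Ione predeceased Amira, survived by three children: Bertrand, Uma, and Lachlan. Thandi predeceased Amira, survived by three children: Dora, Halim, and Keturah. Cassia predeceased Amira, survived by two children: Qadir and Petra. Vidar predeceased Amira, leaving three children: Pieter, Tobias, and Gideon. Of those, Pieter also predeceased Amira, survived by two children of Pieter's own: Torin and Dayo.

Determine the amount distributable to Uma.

Kerensa takes one-third of £2,301,000 = £767,000. The remaining £1,534,000 passes to the descendants.
No child survives, so the initial division is made at the grandchildren's generation.
The descendants' portion (£1,534,000) is divided into 13 shares of £118,000: Carmen, Perrin, Bertrand, Uma, Lachlan, Dora, Halim, Keturah, Qadir, Petra, Tobias, and Gideon each take £118,000; Pieter's £118,000 share passes to Pieter's issue.
Pieter's share (£118,000) is divided into 2 shares of £59,000: Torin and Dayo each take £59,000.

Uma receives £118,000.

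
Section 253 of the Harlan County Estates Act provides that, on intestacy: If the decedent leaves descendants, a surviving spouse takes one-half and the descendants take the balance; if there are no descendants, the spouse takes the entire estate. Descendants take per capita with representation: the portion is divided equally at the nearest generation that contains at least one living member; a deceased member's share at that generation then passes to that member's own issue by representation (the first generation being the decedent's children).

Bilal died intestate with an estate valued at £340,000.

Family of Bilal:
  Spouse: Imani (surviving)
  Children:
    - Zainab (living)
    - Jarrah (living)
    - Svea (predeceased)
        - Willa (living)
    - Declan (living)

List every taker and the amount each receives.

Imani takes one-half of £340,000 = £170,000. The remaining £170,000 passes to the descendants.
The descendants' portion (£170,000) is divided into 4 shares of £42,500: Zainab, Jarrah, and Declan each take £42,500; Svea's £42,500 share passes to Svea's issue.
Svea's share (£42,500) passes entirely to Willa.

Imani: £170,000; Zainab: £42,500; Jarrah: £42,500; Willa: £42,500; Declan: £42,500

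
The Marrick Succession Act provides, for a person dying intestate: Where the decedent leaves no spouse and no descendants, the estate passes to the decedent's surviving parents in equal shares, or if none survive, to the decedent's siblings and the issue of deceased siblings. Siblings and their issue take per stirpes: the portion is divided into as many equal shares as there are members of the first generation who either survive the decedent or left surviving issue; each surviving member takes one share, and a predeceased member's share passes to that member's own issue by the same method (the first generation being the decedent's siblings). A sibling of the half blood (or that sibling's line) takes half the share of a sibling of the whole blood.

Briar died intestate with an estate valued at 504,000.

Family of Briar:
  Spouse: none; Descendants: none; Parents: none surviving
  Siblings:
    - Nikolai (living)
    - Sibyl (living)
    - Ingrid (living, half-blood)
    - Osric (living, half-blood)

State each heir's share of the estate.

The entire 504,000 passes to the siblings and their issue.
Counting each half-blood sibling's line as half a unit, there are 3 units in 504,000, so one unit is 168,000. Whole-blood lines (Nikolai and Sibyl) take 168,000 each; half-blood lines (Ingrid and Osric) take 84,000 each.

Nikolai: 168,000; Sibyl: 168,000; Ingrid: 84,000; Osric: 84,000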